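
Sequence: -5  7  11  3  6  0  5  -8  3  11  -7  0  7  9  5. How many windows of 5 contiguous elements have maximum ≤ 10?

[-5, 7, 11, 3, 6] → max 11
[7, 11, 3, 6, 0] → max 11
[11, 3, 6, 0, 5] → max 11
[3, 6, 0, 5, -8] → max 6  ≤ 10 ✓
[6, 0, 5, -8, 3] → max 6  ≤ 10 ✓
[0, 5, -8, 3, 11] → max 11
[5, -8, 3, 11, -7] → max 11
[-8, 3, 11, -7, 0] → max 11
[3, 11, -7, 0, 7] → max 11
[11, -7, 0, 7, 9] → max 11
[-7, 0, 7, 9, 5] → max 9  ≤ 10 ✓
3 windows satisfy the condition.

3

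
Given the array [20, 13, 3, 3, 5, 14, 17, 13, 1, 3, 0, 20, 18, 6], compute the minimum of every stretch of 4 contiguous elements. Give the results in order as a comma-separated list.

3, 3, 3, 3, 5, 1, 1, 0, 0, 0, 0

(20, 13, 3, 3) → min 3
(13, 3, 3, 5) → min 3
(3, 3, 5, 14) → min 3
(3, 5, 14, 17) → min 3
(5, 14, 17, 13) → min 5
(14, 17, 13, 1) → min 1
(17, 13, 1, 3) → min 1
(13, 1, 3, 0) → min 0
(1, 3, 0, 20) → min 0
(3, 0, 20, 18) → min 0
(0, 20, 18, 6) → min 0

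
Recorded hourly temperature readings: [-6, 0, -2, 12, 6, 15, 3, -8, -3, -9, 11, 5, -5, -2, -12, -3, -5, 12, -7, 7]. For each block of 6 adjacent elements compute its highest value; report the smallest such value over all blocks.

Each size-6 window and its max:
[-6, 0, -2, 12, 6, 15] → max 15
[0, -2, 12, 6, 15, 3] → max 15
[-2, 12, 6, 15, 3, -8] → max 15
[12, 6, 15, 3, -8, -3] → max 15
[6, 15, 3, -8, -3, -9] → max 15
[15, 3, -8, -3, -9, 11] → max 15
[3, -8, -3, -9, 11, 5] → max 11
[-8, -3, -9, 11, 5, -5] → max 11
[-3, -9, 11, 5, -5, -2] → max 11
[-9, 11, 5, -5, -2, -12] → max 11
[11, 5, -5, -2, -12, -3] → max 11
[5, -5, -2, -12, -3, -5] → max 5
[-5, -2, -12, -3, -5, 12] → max 12
[-2, -12, -3, -5, 12, -7] → max 12
[-12, -3, -5, 12, -7, 7] → max 12
Smallest of these is 5.

5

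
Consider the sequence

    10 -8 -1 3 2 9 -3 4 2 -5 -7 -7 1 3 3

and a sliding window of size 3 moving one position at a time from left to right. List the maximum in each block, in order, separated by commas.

[10, -8, -1] → max 10
[-8, -1, 3] → max 3
[-1, 3, 2] → max 3
[3, 2, 9] → max 9
[2, 9, -3] → max 9
[9, -3, 4] → max 9
[-3, 4, 2] → max 4
[4, 2, -5] → max 4
[2, -5, -7] → max 2
[-5, -7, -7] → max -5
[-7, -7, 1] → max 1
[-7, 1, 3] → max 3
[1, 3, 3] → max 3

10, 3, 3, 9, 9, 9, 4, 4, 2, -5, 1, 3, 3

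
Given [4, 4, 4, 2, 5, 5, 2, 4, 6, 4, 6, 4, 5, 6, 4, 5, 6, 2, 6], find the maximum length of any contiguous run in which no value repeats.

4

[4] len 1
[4] len 1
[4] len 1
[4, 2] len 2
[4, 2, 5] len 3
[5] len 1
[5, 2] len 2
[5, 2, 4] len 3
[5, 2, 4, 6] len 4
[6, 4] len 2
[4, 6] len 2
[6, 4] len 2
[6, 4, 5] len 3
[4, 5, 6] len 3
[5, 6, 4] len 3
[6, 4, 5] len 3
[4, 5, 6] len 3
[4, 5, 6, 2] len 4
[2, 6] len 2
Longest all-distinct length: 4.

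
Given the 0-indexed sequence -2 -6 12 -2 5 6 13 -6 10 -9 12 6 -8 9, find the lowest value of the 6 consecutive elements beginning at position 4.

Elements at indices 4..9: 5, 6, 13, -6, 10, -9
min(5, 6, 13, -6, 10, -9) = -9

-9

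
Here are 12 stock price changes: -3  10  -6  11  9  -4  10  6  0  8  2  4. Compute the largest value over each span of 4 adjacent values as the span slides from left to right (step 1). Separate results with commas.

(-3, 10, -6, 11) → max 11
(10, -6, 11, 9) → max 11
(-6, 11, 9, -4) → max 11
(11, 9, -4, 10) → max 11
(9, -4, 10, 6) → max 10
(-4, 10, 6, 0) → max 10
(10, 6, 0, 8) → max 10
(6, 0, 8, 2) → max 8
(0, 8, 2, 4) → max 8

11, 11, 11, 11, 10, 10, 10, 8, 8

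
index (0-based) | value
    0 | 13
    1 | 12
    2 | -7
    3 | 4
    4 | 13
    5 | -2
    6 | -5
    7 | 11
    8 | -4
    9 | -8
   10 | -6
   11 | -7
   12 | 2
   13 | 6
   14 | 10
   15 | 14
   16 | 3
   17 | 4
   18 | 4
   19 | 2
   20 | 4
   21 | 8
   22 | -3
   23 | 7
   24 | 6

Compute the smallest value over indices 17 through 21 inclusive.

Elements at indices 17..21: 4, 4, 2, 4, 8
min(4, 4, 2, 4, 8) = 2

2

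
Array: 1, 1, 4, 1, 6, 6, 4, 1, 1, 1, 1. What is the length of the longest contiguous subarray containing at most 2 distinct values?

5

add 1: window [1] (1 distinct), len 1
add 1: window [1, 1] (1 distinct), len 2
add 4: window [1, 1, 4] (2 distinct), len 3
add 1: window [1, 1, 4, 1] (2 distinct), len 4
add 6: window [1, 6] (2 distinct), len 2
add 6: window [1, 6, 6] (2 distinct), len 3
add 4: window [6, 6, 4] (2 distinct), len 3
add 1: window [4, 1] (2 distinct), len 2
add 1: window [4, 1, 1] (2 distinct), len 3
add 1: window [4, 1, 1, 1] (2 distinct), len 4
add 1: window [4, 1, 1, 1, 1] (2 distinct), len 5
Longest length with ≤2 distinct: 5.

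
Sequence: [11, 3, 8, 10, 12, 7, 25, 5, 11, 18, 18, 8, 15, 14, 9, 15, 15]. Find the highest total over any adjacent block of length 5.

77

Window sums for each of the 13 positions:
[11, 3, 8, 10, 12] → sum 44
[3, 8, 10, 12, 7] → sum 40
[8, 10, 12, 7, 25] → sum 62
[10, 12, 7, 25, 5] → sum 59
[12, 7, 25, 5, 11] → sum 60
[7, 25, 5, 11, 18] → sum 66
[25, 5, 11, 18, 18] → sum 77
[5, 11, 18, 18, 8] → sum 60
[11, 18, 18, 8, 15] → sum 70
[18, 18, 8, 15, 14] → sum 73
[18, 8, 15, 14, 9] → sum 64
[8, 15, 14, 9, 15] → sum 61
[15, 14, 9, 15, 15] → sum 68
Highest of these is 77.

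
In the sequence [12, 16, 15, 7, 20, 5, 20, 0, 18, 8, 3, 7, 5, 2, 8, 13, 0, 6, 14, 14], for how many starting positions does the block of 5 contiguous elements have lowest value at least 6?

(12, 16, 15, 7, 20) → min 7  ≥ 6 ✓
(16, 15, 7, 20, 5) → min 5
(15, 7, 20, 5, 20) → min 5
(7, 20, 5, 20, 0) → min 0
(20, 5, 20, 0, 18) → min 0
(5, 20, 0, 18, 8) → min 0
(20, 0, 18, 8, 3) → min 0
(0, 18, 8, 3, 7) → min 0
(18, 8, 3, 7, 5) → min 3
(8, 3, 7, 5, 2) → min 2
(3, 7, 5, 2, 8) → min 2
(7, 5, 2, 8, 13) → min 2
(5, 2, 8, 13, 0) → min 0
(2, 8, 13, 0, 6) → min 0
(8, 13, 0, 6, 14) → min 0
(13, 0, 6, 14, 14) → min 0
1 window satisfy the condition.

1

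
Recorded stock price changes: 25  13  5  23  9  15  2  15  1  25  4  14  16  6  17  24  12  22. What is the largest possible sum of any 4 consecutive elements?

Window sums for each of the 15 positions:
[25, 13, 5, 23] → sum 66
[13, 5, 23, 9] → sum 50
[5, 23, 9, 15] → sum 52
[23, 9, 15, 2] → sum 49
[9, 15, 2, 15] → sum 41
[15, 2, 15, 1] → sum 33
[2, 15, 1, 25] → sum 43
[15, 1, 25, 4] → sum 45
[1, 25, 4, 14] → sum 44
[25, 4, 14, 16] → sum 59
[4, 14, 16, 6] → sum 40
[14, 16, 6, 17] → sum 53
[16, 6, 17, 24] → sum 63
[6, 17, 24, 12] → sum 59
[17, 24, 12, 22] → sum 75
Largest of these is 75.

75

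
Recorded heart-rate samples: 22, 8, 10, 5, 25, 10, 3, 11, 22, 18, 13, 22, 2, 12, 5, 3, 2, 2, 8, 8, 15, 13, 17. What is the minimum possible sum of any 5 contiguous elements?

(22, 8, 10, 5, 25) → sum 70
(8, 10, 5, 25, 10) → sum 58
(10, 5, 25, 10, 3) → sum 53
(5, 25, 10, 3, 11) → sum 54
(25, 10, 3, 11, 22) → sum 71
(10, 3, 11, 22, 18) → sum 64
(3, 11, 22, 18, 13) → sum 67
(11, 22, 18, 13, 22) → sum 86
(22, 18, 13, 22, 2) → sum 77
(18, 13, 22, 2, 12) → sum 67
(13, 22, 2, 12, 5) → sum 54
(22, 2, 12, 5, 3) → sum 44
(2, 12, 5, 3, 2) → sum 24
(12, 5, 3, 2, 2) → sum 24
(5, 3, 2, 2, 8) → sum 20
(3, 2, 2, 8, 8) → sum 23
(2, 2, 8, 8, 15) → sum 35
(2, 8, 8, 15, 13) → sum 46
(8, 8, 15, 13, 17) → sum 61
Minimum of these is 20.

20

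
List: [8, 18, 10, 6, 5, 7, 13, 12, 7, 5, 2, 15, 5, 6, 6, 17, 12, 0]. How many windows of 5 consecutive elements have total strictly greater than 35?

11

[8, 18, 10, 6, 5] → sum 47  > 35 ✓
[18, 10, 6, 5, 7] → sum 46  > 35 ✓
[10, 6, 5, 7, 13] → sum 41  > 35 ✓
[6, 5, 7, 13, 12] → sum 43  > 35 ✓
[5, 7, 13, 12, 7] → sum 44  > 35 ✓
[7, 13, 12, 7, 5] → sum 44  > 35 ✓
[13, 12, 7, 5, 2] → sum 39  > 35 ✓
[12, 7, 5, 2, 15] → sum 41  > 35 ✓
[7, 5, 2, 15, 5] → sum 34
[5, 2, 15, 5, 6] → sum 33
[2, 15, 5, 6, 6] → sum 34
[15, 5, 6, 6, 17] → sum 49  > 35 ✓
[5, 6, 6, 17, 12] → sum 46  > 35 ✓
[6, 6, 17, 12, 0] → sum 41  > 35 ✓
11 windows satisfy the condition.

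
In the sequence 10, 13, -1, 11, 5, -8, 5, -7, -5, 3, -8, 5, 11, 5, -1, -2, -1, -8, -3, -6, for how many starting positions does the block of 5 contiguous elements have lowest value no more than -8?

(10, 13, -1, 11, 5) → min -1
(13, -1, 11, 5, -8) → min -8  ≤ -8 ✓
(-1, 11, 5, -8, 5) → min -8  ≤ -8 ✓
(11, 5, -8, 5, -7) → min -8  ≤ -8 ✓
(5, -8, 5, -7, -5) → min -8  ≤ -8 ✓
(-8, 5, -7, -5, 3) → min -8  ≤ -8 ✓
(5, -7, -5, 3, -8) → min -8  ≤ -8 ✓
(-7, -5, 3, -8, 5) → min -8  ≤ -8 ✓
(-5, 3, -8, 5, 11) → min -8  ≤ -8 ✓
(3, -8, 5, 11, 5) → min -8  ≤ -8 ✓
(-8, 5, 11, 5, -1) → min -8  ≤ -8 ✓
(5, 11, 5, -1, -2) → min -2
(11, 5, -1, -2, -1) → min -2
(5, -1, -2, -1, -8) → min -8  ≤ -8 ✓
(-1, -2, -1, -8, -3) → min -8  ≤ -8 ✓
(-2, -1, -8, -3, -6) → min -8  ≤ -8 ✓
13 windows satisfy the condition.

13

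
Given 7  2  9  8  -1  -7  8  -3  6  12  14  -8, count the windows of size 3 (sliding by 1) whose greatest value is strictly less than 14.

(7, 2, 9) → max 9  < 14 ✓
(2, 9, 8) → max 9  < 14 ✓
(9, 8, -1) → max 9  < 14 ✓
(8, -1, -7) → max 8  < 14 ✓
(-1, -7, 8) → max 8  < 14 ✓
(-7, 8, -3) → max 8  < 14 ✓
(8, -3, 6) → max 8  < 14 ✓
(-3, 6, 12) → max 12  < 14 ✓
(6, 12, 14) → max 14
(12, 14, -8) → max 14
8 windows satisfy the condition.

8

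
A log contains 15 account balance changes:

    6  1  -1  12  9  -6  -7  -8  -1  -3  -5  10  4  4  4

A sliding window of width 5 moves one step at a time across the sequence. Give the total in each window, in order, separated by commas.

27, 15, 7, 0, -13, -25, -24, -7, 5, 10, 17

[6, 1, -1, 12, 9] → sum 27
[1, -1, 12, 9, -6] → sum 15
[-1, 12, 9, -6, -7] → sum 7
[12, 9, -6, -7, -8] → sum 0
[9, -6, -7, -8, -1] → sum -13
[-6, -7, -8, -1, -3] → sum -25
[-7, -8, -1, -3, -5] → sum -24
[-8, -1, -3, -5, 10] → sum -7
[-1, -3, -5, 10, 4] → sum 5
[-3, -5, 10, 4, 4] → sum 10
[-5, 10, 4, 4, 4] → sum 17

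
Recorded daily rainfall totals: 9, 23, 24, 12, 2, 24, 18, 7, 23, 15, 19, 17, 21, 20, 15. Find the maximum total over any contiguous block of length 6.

Window sums for each of the 10 positions:
(9, 23, 24, 12, 2, 24) → sum 94
(23, 24, 12, 2, 24, 18) → sum 103
(24, 12, 2, 24, 18, 7) → sum 87
(12, 2, 24, 18, 7, 23) → sum 86
(2, 24, 18, 7, 23, 15) → sum 89
(24, 18, 7, 23, 15, 19) → sum 106
(18, 7, 23, 15, 19, 17) → sum 99
(7, 23, 15, 19, 17, 21) → sum 102
(23, 15, 19, 17, 21, 20) → sum 115
(15, 19, 17, 21, 20, 15) → sum 107
Maximum of these is 115.

115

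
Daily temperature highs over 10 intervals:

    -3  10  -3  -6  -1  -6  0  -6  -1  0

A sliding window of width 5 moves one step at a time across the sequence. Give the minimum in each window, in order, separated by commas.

-6, -6, -6, -6, -6, -6

Sliding a size-5 window across the 10 values:
(-3, 10, -3, -6, -1) → min -6
(10, -3, -6, -1, -6) → min -6
(-3, -6, -1, -6, 0) → min -6
(-6, -1, -6, 0, -6) → min -6
(-1, -6, 0, -6, -1) → min -6
(-6, 0, -6, -1, 0) → min -6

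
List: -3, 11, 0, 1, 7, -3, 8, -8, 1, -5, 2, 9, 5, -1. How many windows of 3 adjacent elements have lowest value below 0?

9

(-3, 11, 0) → min -3  < 0 ✓
(11, 0, 1) → min 0
(0, 1, 7) → min 0
(1, 7, -3) → min -3  < 0 ✓
(7, -3, 8) → min -3  < 0 ✓
(-3, 8, -8) → min -8  < 0 ✓
(8, -8, 1) → min -8  < 0 ✓
(-8, 1, -5) → min -8  < 0 ✓
(1, -5, 2) → min -5  < 0 ✓
(-5, 2, 9) → min -5  < 0 ✓
(2, 9, 5) → min 2
(9, 5, -1) → min -1  < 0 ✓
9 windows satisfy the condition.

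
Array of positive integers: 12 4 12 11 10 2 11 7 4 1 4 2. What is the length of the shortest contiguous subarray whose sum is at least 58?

add 12: running sum 12 < 58
add 4: running sum 16 < 58
add 12: running sum 28 < 58
add 11: running sum 39 < 58
add 10: running sum 49 < 58
add 2: running sum 51 < 58
end 6: [12, 4, 12, 11, 10, 2, 11] sum 62, len 7
end 7: [12, 4, 12, 11, 10, 2, 11, 7] sum 69, len 8
end 8: [4, 12, 11, 10, 2, 11, 7, 4] sum 61, len 8
end 9: [12, 11, 10, 2, 11, 7, 4, 1] sum 58, len 8
end 10: [12, 11, 10, 2, 11, 7, 4, 1, 4] sum 62, len 9
end 11: [12, 11, 10, 2, 11, 7, 4, 1, 4, 2] sum 64, len 10
Shortest qualifying length: 7.

7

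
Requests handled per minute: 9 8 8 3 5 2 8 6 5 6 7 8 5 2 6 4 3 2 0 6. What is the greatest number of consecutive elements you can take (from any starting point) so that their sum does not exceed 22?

7

add 9: [9] sum 9, len 1
add 8: [9, 8] sum 17, len 2
add 8: [8, 8] sum 16, len 2
add 3: [8, 8, 3] sum 19, len 3
add 5: [8, 3, 5] sum 16, len 3
add 2: [8, 3, 5, 2] sum 18, len 4
add 8: [3, 5, 2, 8] sum 18, len 4
add 6: [5, 2, 8, 6] sum 21, len 4
add 5: [2, 8, 6, 5] sum 21, len 4
add 6: [6, 5, 6] sum 17, len 3
add 7: [5, 6, 7] sum 18, len 3
add 8: [6, 7, 8] sum 21, len 3
add 5: [7, 8, 5] sum 20, len 3
add 2: [7, 8, 5, 2] sum 22, len 4
add 6: [8, 5, 2, 6] sum 21, len 4
add 4: [5, 2, 6, 4] sum 17, len 4
add 3: [5, 2, 6, 4, 3] sum 20, len 5
add 2: [5, 2, 6, 4, 3, 2] sum 22, len 6
add 0: [5, 2, 6, 4, 3, 2, 0] sum 22, len 7
add 6: [6, 4, 3, 2, 0, 6] sum 21, len 6
Longest length seen: 7.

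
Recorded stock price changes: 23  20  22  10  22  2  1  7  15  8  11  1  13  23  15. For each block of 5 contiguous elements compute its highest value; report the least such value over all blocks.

15

(23, 20, 22, 10, 22) → max 23
(20, 22, 10, 22, 2) → max 22
(22, 10, 22, 2, 1) → max 22
(10, 22, 2, 1, 7) → max 22
(22, 2, 1, 7, 15) → max 22
(2, 1, 7, 15, 8) → max 15
(1, 7, 15, 8, 11) → max 15
(7, 15, 8, 11, 1) → max 15
(15, 8, 11, 1, 13) → max 15
(8, 11, 1, 13, 23) → max 23
(11, 1, 13, 23, 15) → max 23
Least of these is 15.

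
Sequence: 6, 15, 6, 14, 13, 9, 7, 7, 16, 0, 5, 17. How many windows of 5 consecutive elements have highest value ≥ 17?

(6, 15, 6, 14, 13) → max 15
(15, 6, 14, 13, 9) → max 15
(6, 14, 13, 9, 7) → max 14
(14, 13, 9, 7, 7) → max 14
(13, 9, 7, 7, 16) → max 16
(9, 7, 7, 16, 0) → max 16
(7, 7, 16, 0, 5) → max 16
(7, 16, 0, 5, 17) → max 17  ≥ 17 ✓
1 window satisfy the condition.

1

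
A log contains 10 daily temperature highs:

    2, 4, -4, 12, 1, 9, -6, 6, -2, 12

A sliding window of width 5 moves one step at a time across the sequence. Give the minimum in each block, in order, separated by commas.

2 4 -4 12 1 → min -4
4 -4 12 1 9 → min -4
-4 12 1 9 -6 → min -6
12 1 9 -6 6 → min -6
1 9 -6 6 -2 → min -6
9 -6 6 -2 12 → min -6

-4, -4, -6, -6, -6, -6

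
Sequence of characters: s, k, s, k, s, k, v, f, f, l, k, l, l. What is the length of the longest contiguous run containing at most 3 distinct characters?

7

Extend right; when distinct count exceeds 3, shrink from the left:
[s] 1 distinct, len 1
[s, k] 2 distinct, len 2
[s, k, s] 2 distinct, len 3
[s, k, s, k] 2 distinct, len 4
[s, k, s, k, s] 2 distinct, len 5
[s, k, s, k, s, k] 2 distinct, len 6
[s, k, s, k, s, k, v] 3 distinct, len 7
[k, v, f] 3 distinct, len 3
[k, v, f, f] 3 distinct, len 4
[v, f, f, l] 3 distinct, len 4
[f, f, l, k] 3 distinct, len 4
[f, f, l, k, l] 3 distinct, len 5
[f, f, l, k, l, l] 3 distinct, len 6
Longest length with ≤3 distinct: 7.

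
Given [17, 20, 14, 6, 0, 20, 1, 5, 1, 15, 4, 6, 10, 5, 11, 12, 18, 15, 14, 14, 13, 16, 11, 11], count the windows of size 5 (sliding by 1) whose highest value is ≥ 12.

19

17 20 14 6 0 → max 20  ≥ 12 ✓
20 14 6 0 20 → max 20  ≥ 12 ✓
14 6 0 20 1 → max 20  ≥ 12 ✓
6 0 20 1 5 → max 20  ≥ 12 ✓
0 20 1 5 1 → max 20  ≥ 12 ✓
20 1 5 1 15 → max 20  ≥ 12 ✓
1 5 1 15 4 → max 15  ≥ 12 ✓
5 1 15 4 6 → max 15  ≥ 12 ✓
1 15 4 6 10 → max 15  ≥ 12 ✓
15 4 6 10 5 → max 15  ≥ 12 ✓
4 6 10 5 11 → max 11
6 10 5 11 12 → max 12  ≥ 12 ✓
10 5 11 12 18 → max 18  ≥ 12 ✓
5 11 12 18 15 → max 18  ≥ 12 ✓
11 12 18 15 14 → max 18  ≥ 12 ✓
12 18 15 14 14 → max 18  ≥ 12 ✓
18 15 14 14 13 → max 18  ≥ 12 ✓
15 14 14 13 16 → max 16  ≥ 12 ✓
14 14 13 16 11 → max 16  ≥ 12 ✓
14 13 16 11 11 → max 16  ≥ 12 ✓
19 windows satisfy the condition.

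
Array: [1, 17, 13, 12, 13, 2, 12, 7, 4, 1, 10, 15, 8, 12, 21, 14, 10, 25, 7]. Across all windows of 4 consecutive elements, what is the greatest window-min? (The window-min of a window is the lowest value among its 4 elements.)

(1, 17, 13, 12) → min 1
(17, 13, 12, 13) → min 12
(13, 12, 13, 2) → min 2
(12, 13, 2, 12) → min 2
(13, 2, 12, 7) → min 2
(2, 12, 7, 4) → min 2
(12, 7, 4, 1) → min 1
(7, 4, 1, 10) → min 1
(4, 1, 10, 15) → min 1
(1, 10, 15, 8) → min 1
(10, 15, 8, 12) → min 8
(15, 8, 12, 21) → min 8
(8, 12, 21, 14) → min 8
(12, 21, 14, 10) → min 10
(21, 14, 10, 25) → min 10
(14, 10, 25, 7) → min 7
Greatest of these is 12.

12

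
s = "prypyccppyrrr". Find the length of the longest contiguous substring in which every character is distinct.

3

add p: [p] len 1
add r: [p, r] len 2
add y: [p, r, y] len 3
add p (repeat p, move left end past it): [r, y, p] len 3
add y (repeat y, move left end past it): [p, y] len 2
add c: [p, y, c] len 3
add c (repeat c, move left end past it): [c] len 1
add p: [c, p] len 2
add p (repeat p, move left end past it): [p] len 1
add y: [p, y] len 2
add r: [p, y, r] len 3
add r (repeat r, move left end past it): [r] len 1
add r (repeat r, move left end past it): [r] len 1
Longest all-distinct length: 3.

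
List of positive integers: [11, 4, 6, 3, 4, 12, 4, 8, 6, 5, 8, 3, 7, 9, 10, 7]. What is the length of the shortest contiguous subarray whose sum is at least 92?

Extend right; whenever the sum reaches 92, record the length and shrink from the left:
add 11: running sum 11 < 92
add 4: running sum 15 < 92
add 6: running sum 21 < 92
add 3: running sum 24 < 92
add 4: running sum 28 < 92
add 12: running sum 40 < 92
add 4: running sum 44 < 92
add 8: running sum 52 < 92
add 6: running sum 58 < 92
add 5: running sum 63 < 92
add 8: running sum 71 < 92
add 3: running sum 74 < 92
add 7: running sum 81 < 92
add 9: running sum 90 < 92
add 10: shortest ending here [11, 4, 6, 3, 4, 12, 4, 8, 6, 5, 8, 3, 7, 9, 10] sum 100, len 15
add 7: shortest ending here [6, 3, 4, 12, 4, 8, 6, 5, 8, 3, 7, 9, 10, 7] sum 92, len 14
Shortest qualifying length: 14.

14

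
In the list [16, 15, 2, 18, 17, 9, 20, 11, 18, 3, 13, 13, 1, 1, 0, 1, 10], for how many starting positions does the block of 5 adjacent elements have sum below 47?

(16, 15, 2, 18, 17) → sum 68
(15, 2, 18, 17, 9) → sum 61
(2, 18, 17, 9, 20) → sum 66
(18, 17, 9, 20, 11) → sum 75
(17, 9, 20, 11, 18) → sum 75
(9, 20, 11, 18, 3) → sum 61
(20, 11, 18, 3, 13) → sum 65
(11, 18, 3, 13, 13) → sum 58
(18, 3, 13, 13, 1) → sum 48
(3, 13, 13, 1, 1) → sum 31  < 47 ✓
(13, 13, 1, 1, 0) → sum 28  < 47 ✓
(13, 1, 1, 0, 1) → sum 16  < 47 ✓
(1, 1, 0, 1, 10) → sum 13  < 47 ✓
4 windows satisfy the condition.

4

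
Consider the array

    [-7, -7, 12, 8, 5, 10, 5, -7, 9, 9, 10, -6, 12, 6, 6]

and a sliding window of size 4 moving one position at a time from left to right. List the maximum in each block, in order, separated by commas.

12, 12, 12, 10, 10, 10, 9, 10, 10, 12, 12, 12

-7 -7 12 8 → max 12
-7 12 8 5 → max 12
12 8 5 10 → max 12
8 5 10 5 → max 10
5 10 5 -7 → max 10
10 5 -7 9 → max 10
5 -7 9 9 → max 9
-7 9 9 10 → max 10
9 9 10 -6 → max 10
9 10 -6 12 → max 12
10 -6 12 6 → max 12
-6 12 6 6 → max 12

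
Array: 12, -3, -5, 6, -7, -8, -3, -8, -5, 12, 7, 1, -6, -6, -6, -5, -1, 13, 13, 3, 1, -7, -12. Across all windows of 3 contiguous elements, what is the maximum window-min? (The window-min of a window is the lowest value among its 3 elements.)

(12, -3, -5) → min -5
(-3, -5, 6) → min -5
(-5, 6, -7) → min -7
(6, -7, -8) → min -8
(-7, -8, -3) → min -8
(-8, -3, -8) → min -8
(-3, -8, -5) → min -8
(-8, -5, 12) → min -8
(-5, 12, 7) → min -5
(12, 7, 1) → min 1
(7, 1, -6) → min -6
(1, -6, -6) → min -6
(-6, -6, -6) → min -6
(-6, -6, -5) → min -6
(-6, -5, -1) → min -6
(-5, -1, 13) → min -5
(-1, 13, 13) → min -1
(13, 13, 3) → min 3
(13, 3, 1) → min 1
(3, 1, -7) → min -7
(1, -7, -12) → min -12
Maximum of these is 3.

3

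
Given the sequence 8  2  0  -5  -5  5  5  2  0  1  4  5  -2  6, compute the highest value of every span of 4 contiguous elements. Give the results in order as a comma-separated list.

8, 2, 5, 5, 5, 5, 5, 4, 5, 5, 6

(8, 2, 0, -5) → max 8
(2, 0, -5, -5) → max 2
(0, -5, -5, 5) → max 5
(-5, -5, 5, 5) → max 5
(-5, 5, 5, 2) → max 5
(5, 5, 2, 0) → max 5
(5, 2, 0, 1) → max 5
(2, 0, 1, 4) → max 4
(0, 1, 4, 5) → max 5
(1, 4, 5, -2) → max 5
(4, 5, -2, 6) → max 6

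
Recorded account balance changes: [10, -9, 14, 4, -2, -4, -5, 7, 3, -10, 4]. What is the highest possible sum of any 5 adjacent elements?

10 -9 14 4 -2 → sum 17
-9 14 4 -2 -4 → sum 3
14 4 -2 -4 -5 → sum 7
4 -2 -4 -5 7 → sum 0
-2 -4 -5 7 3 → sum -1
-4 -5 7 3 -10 → sum -9
-5 7 3 -10 4 → sum -1
Highest of these is 17.

17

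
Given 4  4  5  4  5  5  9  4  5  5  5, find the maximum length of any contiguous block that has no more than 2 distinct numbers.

6

[4] 1 distinct, len 1
[4, 4] 1 distinct, len 2
[4, 4, 5] 2 distinct, len 3
[4, 4, 5, 4] 2 distinct, len 4
[4, 4, 5, 4, 5] 2 distinct, len 5
[4, 4, 5, 4, 5, 5] 2 distinct, len 6
[5, 5, 9] 2 distinct, len 3
[9, 4] 2 distinct, len 2
[4, 5] 2 distinct, len 2
[4, 5, 5] 2 distinct, len 3
[4, 5, 5, 5] 2 distinct, len 4
Longest length with ≤2 distinct: 6.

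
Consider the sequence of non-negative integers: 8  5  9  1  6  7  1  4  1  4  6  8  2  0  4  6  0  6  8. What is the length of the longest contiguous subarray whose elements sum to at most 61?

add 8: [8] sum 8, len 1
add 5: [8, 5] sum 13, len 2
add 9: [8, 5, 9] sum 22, len 3
add 1: [8, 5, 9, 1] sum 23, len 4
add 6: [8, 5, 9, 1, 6] sum 29, len 5
add 7: [8, 5, 9, 1, 6, 7] sum 36, len 6
add 1: [8, 5, 9, 1, 6, 7, 1] sum 37, len 7
add 4: [8, 5, 9, 1, 6, 7, 1, 4] sum 41, len 8
add 1: [8, 5, 9, 1, 6, 7, 1, 4, 1] sum 42, len 9
add 4: [8, 5, 9, 1, 6, 7, 1, 4, 1, 4] sum 46, len 10
add 6: [8, 5, 9, 1, 6, 7, 1, 4, 1, 4, 6] sum 52, len 11
add 8: [8, 5, 9, 1, 6, 7, 1, 4, 1, 4, 6, 8] sum 60, len 12
add 2: [5, 9, 1, 6, 7, 1, 4, 1, 4, 6, 8, 2] sum 54, len 12
add 0: [5, 9, 1, 6, 7, 1, 4, 1, 4, 6, 8, 2, 0] sum 54, len 13
add 4: [5, 9, 1, 6, 7, 1, 4, 1, 4, 6, 8, 2, 0, 4] sum 58, len 14
add 6: [9, 1, 6, 7, 1, 4, 1, 4, 6, 8, 2, 0, 4, 6] sum 59, len 14
add 0: [9, 1, 6, 7, 1, 4, 1, 4, 6, 8, 2, 0, 4, 6, 0] sum 59, len 15
add 6: [1, 6, 7, 1, 4, 1, 4, 6, 8, 2, 0, 4, 6, 0, 6] sum 56, len 15
add 8: [7, 1, 4, 1, 4, 6, 8, 2, 0, 4, 6, 0, 6, 8] sum 57, len 14
Longest length seen: 15.

15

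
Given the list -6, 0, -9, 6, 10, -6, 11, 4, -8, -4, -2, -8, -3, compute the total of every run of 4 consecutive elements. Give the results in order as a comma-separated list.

-9, 7, 1, 21, 19, 1, 3, -10, -22, -17

(-6, 0, -9, 6) → sum -9
(0, -9, 6, 10) → sum 7
(-9, 6, 10, -6) → sum 1
(6, 10, -6, 11) → sum 21
(10, -6, 11, 4) → sum 19
(-6, 11, 4, -8) → sum 1
(11, 4, -8, -4) → sum 3
(4, -8, -4, -2) → sum -10
(-8, -4, -2, -8) → sum -22
(-4, -2, -8, -3) → sum -17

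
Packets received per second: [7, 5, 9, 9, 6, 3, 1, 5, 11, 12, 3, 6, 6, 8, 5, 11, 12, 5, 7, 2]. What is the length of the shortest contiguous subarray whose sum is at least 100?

add 7: running sum 7 < 100
add 5: running sum 12 < 100
add 9: running sum 21 < 100
add 9: running sum 30 < 100
add 6: running sum 36 < 100
add 3: running sum 39 < 100
add 1: running sum 40 < 100
add 5: running sum 45 < 100
add 11: running sum 56 < 100
add 12: running sum 68 < 100
add 3: running sum 71 < 100
add 6: running sum 77 < 100
add 6: running sum 83 < 100
add 8: running sum 91 < 100
add 5: running sum 96 < 100
add 11: shortest ending here [5, 9, 9, 6, 3, 1, 5, 11, 12, 3, 6, 6, 8, 5, 11] sum 100, len 15
add 12: shortest ending here [9, 9, 6, 3, 1, 5, 11, 12, 3, 6, 6, 8, 5, 11, 12] sum 107, len 15
add 5: shortest ending here [9, 6, 3, 1, 5, 11, 12, 3, 6, 6, 8, 5, 11, 12, 5] sum 103, len 15
add 7: shortest ending here [6, 3, 1, 5, 11, 12, 3, 6, 6, 8, 5, 11, 12, 5, 7] sum 101, len 15
add 2: shortest ending here [6, 3, 1, 5, 11, 12, 3, 6, 6, 8, 5, 11, 12, 5, 7, 2] sum 103, len 16
Shortest qualifying length: 15.

15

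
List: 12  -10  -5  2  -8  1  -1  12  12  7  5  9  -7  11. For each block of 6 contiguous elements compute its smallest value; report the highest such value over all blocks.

12 -10 -5 2 -8 1 → min -10
-10 -5 2 -8 1 -1 → min -10
-5 2 -8 1 -1 12 → min -8
2 -8 1 -1 12 12 → min -8
-8 1 -1 12 12 7 → min -8
1 -1 12 12 7 5 → min -1
-1 12 12 7 5 9 → min -1
12 12 7 5 9 -7 → min -7
12 7 5 9 -7 11 → min -7
Highest of these is -1.

-1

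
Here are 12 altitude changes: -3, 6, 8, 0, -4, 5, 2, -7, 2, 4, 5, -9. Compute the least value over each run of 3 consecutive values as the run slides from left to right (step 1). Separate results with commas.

Sliding a size-3 window across the 12 values:
[-3, 6, 8] → min -3
[6, 8, 0] → min 0
[8, 0, -4] → min -4
[0, -4, 5] → min -4
[-4, 5, 2] → min -4
[5, 2, -7] → min -7
[2, -7, 2] → min -7
[-7, 2, 4] → min -7
[2, 4, 5] → min 2
[4, 5, -9] → min -9

-3, 0, -4, -4, -4, -7, -7, -7, 2, -9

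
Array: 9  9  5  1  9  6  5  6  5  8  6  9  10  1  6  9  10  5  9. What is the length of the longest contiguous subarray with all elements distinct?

6

[9] len 1
[9] len 1
[9, 5] len 2
[9, 5, 1] len 3
[5, 1, 9] len 3
[5, 1, 9, 6] len 4
[1, 9, 6, 5] len 4
[5, 6] len 2
[6, 5] len 2
[6, 5, 8] len 3
[5, 8, 6] len 3
[5, 8, 6, 9] len 4
[5, 8, 6, 9, 10] len 5
[5, 8, 6, 9, 10, 1] len 6
[9, 10, 1, 6] len 4
[10, 1, 6, 9] len 4
[1, 6, 9, 10] len 4
[1, 6, 9, 10, 5] len 5
[10, 5, 9] len 3
Longest all-distinct length: 6.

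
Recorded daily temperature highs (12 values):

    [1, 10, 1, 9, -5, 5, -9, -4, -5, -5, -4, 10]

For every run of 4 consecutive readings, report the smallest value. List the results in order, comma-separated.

[1, 10, 1, 9] → min 1
[10, 1, 9, -5] → min -5
[1, 9, -5, 5] → min -5
[9, -5, 5, -9] → min -9
[-5, 5, -9, -4] → min -9
[5, -9, -4, -5] → min -9
[-9, -4, -5, -5] → min -9
[-4, -5, -5, -4] → min -5
[-5, -5, -4, 10] → min -5

1, -5, -5, -9, -9, -9, -9, -5, -5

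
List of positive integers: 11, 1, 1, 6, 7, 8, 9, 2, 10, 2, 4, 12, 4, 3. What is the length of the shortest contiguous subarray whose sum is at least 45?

add 11: running sum 11 < 45
add 1: running sum 12 < 45
add 1: running sum 13 < 45
add 6: running sum 19 < 45
add 7: running sum 26 < 45
add 8: running sum 34 < 45
add 9: running sum 43 < 45
end 7: [11, 1, 1, 6, 7, 8, 9, 2] sum 45, len 8
end 8: [11, 1, 1, 6, 7, 8, 9, 2, 10] sum 55, len 9
end 9: [1, 6, 7, 8, 9, 2, 10, 2] sum 45, len 8
end 10: [6, 7, 8, 9, 2, 10, 2, 4] sum 48, len 8
end 11: [8, 9, 2, 10, 2, 4, 12] sum 47, len 7
end 12: [8, 9, 2, 10, 2, 4, 12, 4] sum 51, len 8
end 13: [9, 2, 10, 2, 4, 12, 4, 3] sum 46, len 8
Shortest qualifying length: 7.

7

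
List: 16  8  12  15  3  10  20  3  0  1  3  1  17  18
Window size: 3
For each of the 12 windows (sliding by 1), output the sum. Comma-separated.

(16, 8, 12) → sum 36
(8, 12, 15) → sum 35
(12, 15, 3) → sum 30
(15, 3, 10) → sum 28
(3, 10, 20) → sum 33
(10, 20, 3) → sum 33
(20, 3, 0) → sum 23
(3, 0, 1) → sum 4
(0, 1, 3) → sum 4
(1, 3, 1) → sum 5
(3, 1, 17) → sum 21
(1, 17, 18) → sum 36

36, 35, 30, 28, 33, 33, 23, 4, 4, 5, 21, 36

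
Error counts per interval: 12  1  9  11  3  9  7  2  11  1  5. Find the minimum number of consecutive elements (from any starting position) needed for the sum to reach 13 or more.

add 12: running sum 12 < 13
add 1: shortest ending here [12, 1] sum 13, len 2
add 9: shortest ending here [12, 1, 9] sum 22, len 3
add 11: shortest ending here [9, 11] sum 20, len 2
add 3: shortest ending here [11, 3] sum 14, len 2
add 9: shortest ending here [11, 3, 9] sum 23, len 3
add 7: shortest ending here [9, 7] sum 16, len 2
add 2: shortest ending here [9, 7, 2] sum 18, len 3
add 11: shortest ending here [2, 11] sum 13, len 2
add 1: shortest ending here [2, 11, 1] sum 14, len 3
add 5: shortest ending here [11, 1, 5] sum 17, len 3
Shortest qualifying length: 2.

2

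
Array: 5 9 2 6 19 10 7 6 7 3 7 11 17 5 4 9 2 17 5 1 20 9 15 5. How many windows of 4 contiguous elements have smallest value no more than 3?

(5, 9, 2, 6) → min 2  ≤ 3 ✓
(9, 2, 6, 19) → min 2  ≤ 3 ✓
(2, 6, 19, 10) → min 2  ≤ 3 ✓
(6, 19, 10, 7) → min 6
(19, 10, 7, 6) → min 6
(10, 7, 6, 7) → min 6
(7, 6, 7, 3) → min 3  ≤ 3 ✓
(6, 7, 3, 7) → min 3  ≤ 3 ✓
(7, 3, 7, 11) → min 3  ≤ 3 ✓
(3, 7, 11, 17) → min 3  ≤ 3 ✓
(7, 11, 17, 5) → min 5
(11, 17, 5, 4) → min 4
(17, 5, 4, 9) → min 4
(5, 4, 9, 2) → min 2  ≤ 3 ✓
(4, 9, 2, 17) → min 2  ≤ 3 ✓
(9, 2, 17, 5) → min 2  ≤ 3 ✓
(2, 17, 5, 1) → min 1  ≤ 3 ✓
(17, 5, 1, 20) → min 1  ≤ 3 ✓
(5, 1, 20, 9) → min 1  ≤ 3 ✓
(1, 20, 9, 15) → min 1  ≤ 3 ✓
(20, 9, 15, 5) → min 5
14 windows satisfy the condition.

14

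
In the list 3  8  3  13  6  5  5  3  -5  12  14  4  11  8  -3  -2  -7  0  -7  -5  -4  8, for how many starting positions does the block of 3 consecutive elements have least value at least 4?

5

3 8 3 → min 3
8 3 13 → min 3
3 13 6 → min 3
13 6 5 → min 5  ≥ 4 ✓
6 5 5 → min 5  ≥ 4 ✓
5 5 3 → min 3
5 3 -5 → min -5
3 -5 12 → min -5
-5 12 14 → min -5
12 14 4 → min 4  ≥ 4 ✓
14 4 11 → min 4  ≥ 4 ✓
4 11 8 → min 4  ≥ 4 ✓
11 8 -3 → min -3
8 -3 -2 → min -3
-3 -2 -7 → min -7
-2 -7 0 → min -7
-7 0 -7 → min -7
0 -7 -5 → min -7
-7 -5 -4 → min -7
-5 -4 8 → min -5
5 windows satisfy the condition.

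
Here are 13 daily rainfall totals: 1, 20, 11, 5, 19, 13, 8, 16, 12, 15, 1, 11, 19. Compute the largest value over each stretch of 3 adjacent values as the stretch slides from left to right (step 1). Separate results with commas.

[1, 20, 11] → max 20
[20, 11, 5] → max 20
[11, 5, 19] → max 19
[5, 19, 13] → max 19
[19, 13, 8] → max 19
[13, 8, 16] → max 16
[8, 16, 12] → max 16
[16, 12, 15] → max 16
[12, 15, 1] → max 15
[15, 1, 11] → max 15
[1, 11, 19] → max 19

20, 20, 19, 19, 19, 16, 16, 16, 15, 15, 19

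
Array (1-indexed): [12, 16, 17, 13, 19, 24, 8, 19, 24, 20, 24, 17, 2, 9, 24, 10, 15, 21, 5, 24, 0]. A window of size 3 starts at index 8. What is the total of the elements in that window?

63

Elements at indices 8..10: 19, 24, 20
sum(19, 24, 20) = 63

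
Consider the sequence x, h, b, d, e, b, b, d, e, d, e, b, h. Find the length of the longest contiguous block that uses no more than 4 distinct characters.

12

Extend right; when distinct count exceeds 4, shrink from the left:
add x: window [x] (1 distinct), len 1
add h: window [x, h] (2 distinct), len 2
add b: window [x, h, b] (3 distinct), len 3
add d: window [x, h, b, d] (4 distinct), len 4
add e: window [h, b, d, e] (4 distinct), len 4
add b: window [h, b, d, e, b] (4 distinct), len 5
add b: window [h, b, d, e, b, b] (4 distinct), len 6
add d: window [h, b, d, e, b, b, d] (4 distinct), len 7
add e: window [h, b, d, e, b, b, d, e] (4 distinct), len 8
add d: window [h, b, d, e, b, b, d, e, d] (4 distinct), len 9
add e: window [h, b, d, e, b, b, d, e, d, e] (4 distinct), len 10
add b: window [h, b, d, e, b, b, d, e, d, e, b] (4 distinct), len 11
add h: window [h, b, d, e, b, b, d, e, d, e, b, h] (4 distinct), len 12
Longest length with ≤4 distinct: 12.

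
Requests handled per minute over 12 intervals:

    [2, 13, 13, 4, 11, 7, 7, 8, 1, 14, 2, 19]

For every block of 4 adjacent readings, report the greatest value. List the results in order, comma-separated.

13, 13, 13, 11, 11, 8, 14, 14, 19

Sliding a size-4 window across the 12 values:
2 13 13 4 → max 13
13 13 4 11 → max 13
13 4 11 7 → max 13
4 11 7 7 → max 11
11 7 7 8 → max 11
7 7 8 1 → max 8
7 8 1 14 → max 14
8 1 14 2 → max 14
1 14 2 19 → max 19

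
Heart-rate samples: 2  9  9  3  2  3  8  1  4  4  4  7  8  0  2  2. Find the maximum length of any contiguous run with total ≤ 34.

9

Extend to the right; shrink from the left whenever the sum exceeds 34:
add 2: [2] sum 2, len 1
add 9: [2, 9] sum 11, len 2
add 9: [2, 9, 9] sum 20, len 3
add 3: [2, 9, 9, 3] sum 23, len 4
add 2: [2, 9, 9, 3, 2] sum 25, len 5
add 3: [2, 9, 9, 3, 2, 3] sum 28, len 6
add 8: [9, 9, 3, 2, 3, 8] sum 34, len 6
add 1: [9, 3, 2, 3, 8, 1] sum 26, len 6
add 4: [9, 3, 2, 3, 8, 1, 4] sum 30, len 7
add 4: [9, 3, 2, 3, 8, 1, 4, 4] sum 34, len 8
add 4: [3, 2, 3, 8, 1, 4, 4, 4] sum 29, len 8
add 7: [2, 3, 8, 1, 4, 4, 4, 7] sum 33, len 8
add 8: [1, 4, 4, 4, 7, 8] sum 28, len 6
add 0: [1, 4, 4, 4, 7, 8, 0] sum 28, len 7
add 2: [1, 4, 4, 4, 7, 8, 0, 2] sum 30, len 8
add 2: [1, 4, 4, 4, 7, 8, 0, 2, 2] sum 32, len 9
Longest length seen: 9.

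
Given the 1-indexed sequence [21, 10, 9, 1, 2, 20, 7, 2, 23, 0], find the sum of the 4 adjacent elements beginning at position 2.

22

Elements at indices 2..5: 10, 9, 1, 2
sum(10, 9, 1, 2) = 22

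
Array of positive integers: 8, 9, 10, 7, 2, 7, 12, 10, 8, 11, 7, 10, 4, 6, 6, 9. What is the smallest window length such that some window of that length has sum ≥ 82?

Extend right; whenever the sum reaches 82, record the length and shrink from the left:
add 8: running sum 8 < 82
add 9: running sum 17 < 82
add 10: running sum 27 < 82
add 7: running sum 34 < 82
add 2: running sum 36 < 82
add 7: running sum 43 < 82
add 12: running sum 55 < 82
add 10: running sum 65 < 82
add 8: running sum 73 < 82
end 9: [8, 9, 10, 7, 2, 7, 12, 10, 8, 11] sum 84, len 10
end 10: [9, 10, 7, 2, 7, 12, 10, 8, 11, 7] sum 83, len 10
end 11: [10, 7, 2, 7, 12, 10, 8, 11, 7, 10] sum 84, len 10
end 12: [10, 7, 2, 7, 12, 10, 8, 11, 7, 10, 4] sum 88, len 11
end 13: [7, 2, 7, 12, 10, 8, 11, 7, 10, 4, 6] sum 84, len 11
end 14: [2, 7, 12, 10, 8, 11, 7, 10, 4, 6, 6] sum 83, len 11
end 15: [12, 10, 8, 11, 7, 10, 4, 6, 6, 9] sum 83, len 10
Shortest qualifying length: 10.

10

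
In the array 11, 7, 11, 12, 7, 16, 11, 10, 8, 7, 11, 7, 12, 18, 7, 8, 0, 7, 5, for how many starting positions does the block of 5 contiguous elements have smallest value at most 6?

3

11 7 11 12 7 → min 7
7 11 12 7 16 → min 7
11 12 7 16 11 → min 7
12 7 16 11 10 → min 7
7 16 11 10 8 → min 7
16 11 10 8 7 → min 7
11 10 8 7 11 → min 7
10 8 7 11 7 → min 7
8 7 11 7 12 → min 7
7 11 7 12 18 → min 7
11 7 12 18 7 → min 7
7 12 18 7 8 → min 7
12 18 7 8 0 → min 0  ≤ 6 ✓
18 7 8 0 7 → min 0  ≤ 6 ✓
7 8 0 7 5 → min 0  ≤ 6 ✓
3 windows satisfy the condition.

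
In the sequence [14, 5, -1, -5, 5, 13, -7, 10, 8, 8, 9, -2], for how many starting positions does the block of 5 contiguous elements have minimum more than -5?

1

[14, 5, -1, -5, 5] → min -5
[5, -1, -5, 5, 13] → min -5
[-1, -5, 5, 13, -7] → min -7
[-5, 5, 13, -7, 10] → min -7
[5, 13, -7, 10, 8] → min -7
[13, -7, 10, 8, 8] → min -7
[-7, 10, 8, 8, 9] → min -7
[10, 8, 8, 9, -2] → min -2  > -5 ✓
1 window satisfy the condition.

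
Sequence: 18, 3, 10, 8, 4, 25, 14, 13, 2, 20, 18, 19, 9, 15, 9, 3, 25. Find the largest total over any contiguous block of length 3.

57

Each size-3 window and its sum:
[18, 3, 10] → sum 31
[3, 10, 8] → sum 21
[10, 8, 4] → sum 22
[8, 4, 25] → sum 37
[4, 25, 14] → sum 43
[25, 14, 13] → sum 52
[14, 13, 2] → sum 29
[13, 2, 20] → sum 35
[2, 20, 18] → sum 40
[20, 18, 19] → sum 57
[18, 19, 9] → sum 46
[19, 9, 15] → sum 43
[9, 15, 9] → sum 33
[15, 9, 3] → sum 27
[9, 3, 25] → sum 37
Largest of these is 57.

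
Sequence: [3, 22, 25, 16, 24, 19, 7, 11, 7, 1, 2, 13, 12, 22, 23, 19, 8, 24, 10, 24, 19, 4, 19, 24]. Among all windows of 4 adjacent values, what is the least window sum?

(3, 22, 25, 16) → sum 66
(22, 25, 16, 24) → sum 87
(25, 16, 24, 19) → sum 84
(16, 24, 19, 7) → sum 66
(24, 19, 7, 11) → sum 61
(19, 7, 11, 7) → sum 44
(7, 11, 7, 1) → sum 26
(11, 7, 1, 2) → sum 21
(7, 1, 2, 13) → sum 23
(1, 2, 13, 12) → sum 28
(2, 13, 12, 22) → sum 49
(13, 12, 22, 23) → sum 70
(12, 22, 23, 19) → sum 76
(22, 23, 19, 8) → sum 72
(23, 19, 8, 24) → sum 74
(19, 8, 24, 10) → sum 61
(8, 24, 10, 24) → sum 66
(24, 10, 24, 19) → sum 77
(10, 24, 19, 4) → sum 57
(24, 19, 4, 19) → sum 66
(19, 4, 19, 24) → sum 66
Least of these is 21.

21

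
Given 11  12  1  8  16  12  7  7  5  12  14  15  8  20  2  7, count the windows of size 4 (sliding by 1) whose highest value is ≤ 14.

(11, 12, 1, 8) → max 12  ≤ 14 ✓
(12, 1, 8, 16) → max 16
(1, 8, 16, 12) → max 16
(8, 16, 12, 7) → max 16
(16, 12, 7, 7) → max 16
(12, 7, 7, 5) → max 12  ≤ 14 ✓
(7, 7, 5, 12) → max 12  ≤ 14 ✓
(7, 5, 12, 14) → max 14  ≤ 14 ✓
(5, 12, 14, 15) → max 15
(12, 14, 15, 8) → max 15
(14, 15, 8, 20) → max 20
(15, 8, 20, 2) → max 20
(8, 20, 2, 7) → max 20
4 windows satisfy the condition.

4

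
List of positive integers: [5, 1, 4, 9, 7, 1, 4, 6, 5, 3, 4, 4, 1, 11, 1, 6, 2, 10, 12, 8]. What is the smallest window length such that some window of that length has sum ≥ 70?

13

add 5: running sum 5 < 70
add 1: running sum 6 < 70
add 4: running sum 10 < 70
add 9: running sum 19 < 70
add 7: running sum 26 < 70
add 1: running sum 27 < 70
add 4: running sum 31 < 70
add 6: running sum 37 < 70
add 5: running sum 42 < 70
add 3: running sum 45 < 70
add 4: running sum 49 < 70
add 4: running sum 53 < 70
add 1: running sum 54 < 70
add 11: running sum 65 < 70
add 1: running sum 66 < 70
add 6: shortest ending here [5, 1, 4, 9, 7, 1, 4, 6, 5, 3, 4, 4, 1, 11, 1, 6] sum 72, len 16
add 2: shortest ending here [5, 1, 4, 9, 7, 1, 4, 6, 5, 3, 4, 4, 1, 11, 1, 6, 2] sum 74, len 17
add 10: shortest ending here [9, 7, 1, 4, 6, 5, 3, 4, 4, 1, 11, 1, 6, 2, 10] sum 74, len 15
add 12: shortest ending here [1, 4, 6, 5, 3, 4, 4, 1, 11, 1, 6, 2, 10, 12] sum 70, len 14
add 8: shortest ending here [6, 5, 3, 4, 4, 1, 11, 1, 6, 2, 10, 12, 8] sum 73, len 13
Shortest qualifying length: 13.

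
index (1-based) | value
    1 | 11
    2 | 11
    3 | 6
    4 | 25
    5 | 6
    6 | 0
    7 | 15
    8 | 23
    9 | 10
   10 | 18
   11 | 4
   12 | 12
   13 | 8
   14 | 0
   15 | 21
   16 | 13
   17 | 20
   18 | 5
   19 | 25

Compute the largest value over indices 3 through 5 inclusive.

Elements at indices 3..5: 6, 25, 6
max(6, 25, 6) = 25

25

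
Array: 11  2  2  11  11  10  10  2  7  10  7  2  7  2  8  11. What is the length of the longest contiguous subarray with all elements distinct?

4

[11] len 1
[11, 2] len 2
[2] len 1
[2, 11] len 2
[11] len 1
[11, 10] len 2
[10] len 1
[10, 2] len 2
[10, 2, 7] len 3
[2, 7, 10] len 3
[10, 7] len 2
[10, 7, 2] len 3
[2, 7] len 2
[7, 2] len 2
[7, 2, 8] len 3
[7, 2, 8, 11] len 4
Longest all-distinct length: 4.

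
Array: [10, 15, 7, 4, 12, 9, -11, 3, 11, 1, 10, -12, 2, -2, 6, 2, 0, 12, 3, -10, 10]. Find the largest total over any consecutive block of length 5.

48

(10, 15, 7, 4, 12) → sum 48
(15, 7, 4, 12, 9) → sum 47
(7, 4, 12, 9, -11) → sum 21
(4, 12, 9, -11, 3) → sum 17
(12, 9, -11, 3, 11) → sum 24
(9, -11, 3, 11, 1) → sum 13
(-11, 3, 11, 1, 10) → sum 14
(3, 11, 1, 10, -12) → sum 13
(11, 1, 10, -12, 2) → sum 12
(1, 10, -12, 2, -2) → sum -1
(10, -12, 2, -2, 6) → sum 4
(-12, 2, -2, 6, 2) → sum -4
(2, -2, 6, 2, 0) → sum 8
(-2, 6, 2, 0, 12) → sum 18
(6, 2, 0, 12, 3) → sum 23
(2, 0, 12, 3, -10) → sum 7
(0, 12, 3, -10, 10) → sum 15
Largest of these is 48.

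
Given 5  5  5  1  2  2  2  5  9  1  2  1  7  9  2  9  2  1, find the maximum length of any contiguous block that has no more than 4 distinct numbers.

add 5: window [5] (1 distinct), len 1
add 5: window [5, 5] (1 distinct), len 2
add 5: window [5, 5, 5] (1 distinct), len 3
add 1: window [5, 5, 5, 1] (2 distinct), len 4
add 2: window [5, 5, 5, 1, 2] (3 distinct), len 5
add 2: window [5, 5, 5, 1, 2, 2] (3 distinct), len 6
add 2: window [5, 5, 5, 1, 2, 2, 2] (3 distinct), len 7
add 5: window [5, 5, 5, 1, 2, 2, 2, 5] (3 distinct), len 8
add 9: window [5, 5, 5, 1, 2, 2, 2, 5, 9] (4 distinct), len 9
add 1: window [5, 5, 5, 1, 2, 2, 2, 5, 9, 1] (4 distinct), len 10
add 2: window [5, 5, 5, 1, 2, 2, 2, 5, 9, 1, 2] (4 distinct), len 11
add 1: window [5, 5, 5, 1, 2, 2, 2, 5, 9, 1, 2, 1] (4 distinct), len 12
add 7: window [9, 1, 2, 1, 7] (4 distinct), len 5
add 9: window [9, 1, 2, 1, 7, 9] (4 distinct), len 6
add 2: window [9, 1, 2, 1, 7, 9, 2] (4 distinct), len 7
add 9: window [9, 1, 2, 1, 7, 9, 2, 9] (4 distinct), len 8
add 2: window [9, 1, 2, 1, 7, 9, 2, 9, 2] (4 distinct), len 9
add 1: window [9, 1, 2, 1, 7, 9, 2, 9, 2, 1] (4 distinct), len 10
Longest length with ≤4 distinct: 12.

12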